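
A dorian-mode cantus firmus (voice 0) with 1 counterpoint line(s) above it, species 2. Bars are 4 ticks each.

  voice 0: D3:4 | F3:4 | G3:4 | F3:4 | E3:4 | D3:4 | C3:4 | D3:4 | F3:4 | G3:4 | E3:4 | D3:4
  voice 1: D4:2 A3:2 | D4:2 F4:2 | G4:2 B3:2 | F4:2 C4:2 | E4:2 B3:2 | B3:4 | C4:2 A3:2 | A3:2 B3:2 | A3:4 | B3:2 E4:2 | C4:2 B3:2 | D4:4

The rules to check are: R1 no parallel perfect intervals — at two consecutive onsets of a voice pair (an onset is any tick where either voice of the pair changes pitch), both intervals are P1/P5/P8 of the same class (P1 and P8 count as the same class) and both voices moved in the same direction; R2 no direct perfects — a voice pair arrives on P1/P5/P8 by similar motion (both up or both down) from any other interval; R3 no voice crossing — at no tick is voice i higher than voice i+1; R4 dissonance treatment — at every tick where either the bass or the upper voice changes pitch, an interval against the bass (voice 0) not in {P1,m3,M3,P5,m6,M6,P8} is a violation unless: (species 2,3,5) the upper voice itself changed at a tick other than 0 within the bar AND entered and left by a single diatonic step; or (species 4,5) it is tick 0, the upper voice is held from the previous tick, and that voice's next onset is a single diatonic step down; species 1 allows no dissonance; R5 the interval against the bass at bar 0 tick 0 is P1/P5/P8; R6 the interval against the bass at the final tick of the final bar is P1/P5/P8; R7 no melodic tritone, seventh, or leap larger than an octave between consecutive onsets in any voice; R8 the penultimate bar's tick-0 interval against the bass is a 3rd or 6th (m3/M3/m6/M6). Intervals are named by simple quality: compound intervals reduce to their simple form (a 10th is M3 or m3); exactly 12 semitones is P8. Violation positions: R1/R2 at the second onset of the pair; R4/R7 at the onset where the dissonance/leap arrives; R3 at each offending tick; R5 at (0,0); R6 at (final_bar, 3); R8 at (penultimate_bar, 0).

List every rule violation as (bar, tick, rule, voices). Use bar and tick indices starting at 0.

bar 0: v0=D3 v1=D4 downbeat P8
bar 1: v0=F3 v1=D4 downbeat M6
bar 2: v0=G3 v1=G4 downbeat P8
bar 3: v0=F3 v1=F4 downbeat P8
bar 4: v0=E3 v1=E4 downbeat P8
bar 5: v0=D3 v1=B3 downbeat M6
bar 6: v0=C3 v1=C4 downbeat P8
bar 7: v0=D3 v1=A3 downbeat P5
bar 8: v0=F3 v1=A3 downbeat M3
bar 9: v0=G3 v1=B3 downbeat M3
bar 10: v0=E3 v1=C4 downbeat m6
bar 11: v0=D3 v1=D4 downbeat P8
  -> R1 @ bar 2 tick 0 v(0, 1): F3/F4 P8 -> G3/G4 P8 similar
  -> R7 @ bar 3 tick 0 v(1,): B3->F4 leap 6st

(2, 0, R1, (0, 1))
(3, 0, R7, (1,))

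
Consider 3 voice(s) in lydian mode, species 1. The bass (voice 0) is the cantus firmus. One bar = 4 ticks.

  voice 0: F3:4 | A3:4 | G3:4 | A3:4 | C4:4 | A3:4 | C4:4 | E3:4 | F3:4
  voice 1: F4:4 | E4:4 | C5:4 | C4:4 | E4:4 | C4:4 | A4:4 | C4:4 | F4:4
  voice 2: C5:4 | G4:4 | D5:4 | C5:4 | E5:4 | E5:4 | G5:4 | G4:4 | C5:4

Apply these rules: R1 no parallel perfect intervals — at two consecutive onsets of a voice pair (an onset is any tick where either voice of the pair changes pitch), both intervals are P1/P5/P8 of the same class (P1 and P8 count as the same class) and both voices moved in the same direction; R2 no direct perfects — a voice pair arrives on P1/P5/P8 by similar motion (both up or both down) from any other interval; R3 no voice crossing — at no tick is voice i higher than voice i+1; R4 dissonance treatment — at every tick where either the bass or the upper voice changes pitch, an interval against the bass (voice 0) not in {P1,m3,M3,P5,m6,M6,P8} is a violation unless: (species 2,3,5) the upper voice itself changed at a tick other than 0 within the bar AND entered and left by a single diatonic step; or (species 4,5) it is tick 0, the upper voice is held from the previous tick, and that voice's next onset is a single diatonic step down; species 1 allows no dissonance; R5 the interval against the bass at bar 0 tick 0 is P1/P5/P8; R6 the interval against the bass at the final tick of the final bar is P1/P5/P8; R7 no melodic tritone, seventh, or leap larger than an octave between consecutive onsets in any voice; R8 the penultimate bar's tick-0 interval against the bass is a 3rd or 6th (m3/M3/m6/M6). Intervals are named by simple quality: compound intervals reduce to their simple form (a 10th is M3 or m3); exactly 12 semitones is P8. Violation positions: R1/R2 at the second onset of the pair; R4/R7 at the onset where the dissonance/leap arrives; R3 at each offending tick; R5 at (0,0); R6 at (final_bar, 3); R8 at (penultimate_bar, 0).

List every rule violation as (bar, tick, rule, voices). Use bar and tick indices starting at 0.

bar 0: v0=F3 v1=F4 v2=C5 downbeat P5
bar 1: v0=A3 v1=E4 v2=G4 downbeat m7
bar 2: v0=G3 v1=C5 v2=D5 downbeat P5
bar 3: v0=A3 v1=C4 v2=C5 downbeat m3
bar 4: v0=C4 v1=E4 v2=E5 downbeat M3
bar 5: v0=A3 v1=C4 v2=E5 downbeat P5
bar 6: v0=C4 v1=A4 v2=G5 downbeat P5
bar 7: v0=E3 v1=C4 v2=G4 downbeat m3
bar 8: v0=F3 v1=F4 v2=C5 downbeat P5
  -> R4 @ bar 1 tick 0 v(0, 2): A3/G4 m7 untreated
  -> R4 @ bar 2 tick 0 v(0, 1): G3/C5 P4 untreated
  -> R2 @ bar 3 tick 0 v(1, 2): C5/D5 M2 -> C4/C5 P8 similar
  -> R1 @ bar 4 tick 0 v(1, 2): C4/C5 P8 -> E4/E5 P8 similar
  -> R1 @ bar 6 tick 0 v(0, 2): A3/E5 P5 -> C4/G5 P5 similar
  -> R2 @ bar 7 tick 0 v(1, 2): A4/G5 m7 -> C4/G4 P5 similar
  -> R1 @ bar 8 tick 0 v(1, 2): C4/G4 P5 -> F4/C5 P5 similar
  -> R2 @ bar 8 tick 0 v(0, 1): E3/C4 m6 -> F3/F4 P8 similar
  -> R2 @ bar 8 tick 0 v(0, 2): E3/G4 m3 -> F3/C5 P5 similar

(1, 0, R4, (0, 2))
(2, 0, R4, (0, 1))
(3, 0, R2, (1, 2))
(4, 0, R1, (1, 2))
(6, 0, R1, (0, 2))
(7, 0, R2, (1, 2))
(8, 0, R1, (1, 2))
(8, 0, R2, (0, 1))
(8, 0, R2, (0, 2))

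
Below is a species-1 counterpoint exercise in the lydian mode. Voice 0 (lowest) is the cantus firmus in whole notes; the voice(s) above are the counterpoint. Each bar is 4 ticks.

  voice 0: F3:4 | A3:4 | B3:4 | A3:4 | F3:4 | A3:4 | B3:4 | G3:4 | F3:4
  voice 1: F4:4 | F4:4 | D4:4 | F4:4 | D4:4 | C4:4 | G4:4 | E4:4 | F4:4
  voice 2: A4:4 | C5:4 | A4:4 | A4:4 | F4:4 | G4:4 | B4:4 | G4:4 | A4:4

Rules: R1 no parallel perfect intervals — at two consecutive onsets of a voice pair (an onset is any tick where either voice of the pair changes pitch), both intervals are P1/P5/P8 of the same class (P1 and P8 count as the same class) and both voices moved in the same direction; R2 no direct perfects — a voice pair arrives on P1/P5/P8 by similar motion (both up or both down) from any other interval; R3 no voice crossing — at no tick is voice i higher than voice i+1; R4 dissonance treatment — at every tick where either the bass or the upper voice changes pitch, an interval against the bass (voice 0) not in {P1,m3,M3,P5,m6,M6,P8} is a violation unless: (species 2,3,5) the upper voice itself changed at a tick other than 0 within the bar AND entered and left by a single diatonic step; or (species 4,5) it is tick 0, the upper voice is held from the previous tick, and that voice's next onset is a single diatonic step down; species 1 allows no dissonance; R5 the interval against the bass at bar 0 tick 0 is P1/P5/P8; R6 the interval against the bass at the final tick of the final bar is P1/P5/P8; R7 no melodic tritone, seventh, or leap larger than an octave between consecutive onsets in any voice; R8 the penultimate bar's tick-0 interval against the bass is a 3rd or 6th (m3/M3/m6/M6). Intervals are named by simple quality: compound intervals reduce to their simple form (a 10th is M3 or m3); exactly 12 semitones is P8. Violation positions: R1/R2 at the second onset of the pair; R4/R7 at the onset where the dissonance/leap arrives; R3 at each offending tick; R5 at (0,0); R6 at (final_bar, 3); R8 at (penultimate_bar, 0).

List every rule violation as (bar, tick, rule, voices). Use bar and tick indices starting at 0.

bar 0: v0=F3 v1=F4 v2=A4 downbeat M3
bar 1: v0=A3 v1=F4 v2=C5 downbeat m3
bar 2: v0=B3 v1=D4 v2=A4 downbeat m7
bar 3: v0=A3 v1=F4 v2=A4 downbeat P8
bar 4: v0=F3 v1=D4 v2=F4 downbeat P8
bar 5: v0=A3 v1=C4 v2=G4 downbeat m7
bar 6: v0=B3 v1=G4 v2=B4 downbeat P8
bar 7: v0=G3 v1=E4 v2=G4 downbeat P8
bar 8: v0=F3 v1=F4 v2=A4 downbeat M3
  -> R5 @ bar 0 tick 0 v(0, 2): opens on M3
  -> R1 @ bar 2 tick 0 v(1, 2): F4/C5 P5 -> D4/A4 P5 similar
  -> R4 @ bar 2 tick 0 v(0, 2): B3/A4 m7 untreated
  -> R1 @ bar 4 tick 0 v(0, 2): A3/A4 P8 -> F3/F4 P8 similar
  -> R4 @ bar 5 tick 0 v(0, 2): A3/G4 m7 untreated
  -> R2 @ bar 6 tick 0 v(0, 2): A3/G4 m7 -> B3/B4 P8 similar
  -> R1 @ bar 7 tick 0 v(0, 2): B3/B4 P8 -> G3/G4 P8 similar
  -> R8 @ bar 7 tick 0 v(0, 2): penult P8 not 3rd/6th
  -> R6 @ bar 8 tick 3 v(0, 2): closes on M3

(0, 0, R5, (0, 2))
(2, 0, R1, (1, 2))
(2, 0, R4, (0, 2))
(4, 0, R1, (0, 2))
(5, 0, R4, (0, 2))
(6, 0, R2, (0, 2))
(7, 0, R1, (0, 2))
(7, 0, R8, (0, 2))
(8, 3, R6, (0, 2))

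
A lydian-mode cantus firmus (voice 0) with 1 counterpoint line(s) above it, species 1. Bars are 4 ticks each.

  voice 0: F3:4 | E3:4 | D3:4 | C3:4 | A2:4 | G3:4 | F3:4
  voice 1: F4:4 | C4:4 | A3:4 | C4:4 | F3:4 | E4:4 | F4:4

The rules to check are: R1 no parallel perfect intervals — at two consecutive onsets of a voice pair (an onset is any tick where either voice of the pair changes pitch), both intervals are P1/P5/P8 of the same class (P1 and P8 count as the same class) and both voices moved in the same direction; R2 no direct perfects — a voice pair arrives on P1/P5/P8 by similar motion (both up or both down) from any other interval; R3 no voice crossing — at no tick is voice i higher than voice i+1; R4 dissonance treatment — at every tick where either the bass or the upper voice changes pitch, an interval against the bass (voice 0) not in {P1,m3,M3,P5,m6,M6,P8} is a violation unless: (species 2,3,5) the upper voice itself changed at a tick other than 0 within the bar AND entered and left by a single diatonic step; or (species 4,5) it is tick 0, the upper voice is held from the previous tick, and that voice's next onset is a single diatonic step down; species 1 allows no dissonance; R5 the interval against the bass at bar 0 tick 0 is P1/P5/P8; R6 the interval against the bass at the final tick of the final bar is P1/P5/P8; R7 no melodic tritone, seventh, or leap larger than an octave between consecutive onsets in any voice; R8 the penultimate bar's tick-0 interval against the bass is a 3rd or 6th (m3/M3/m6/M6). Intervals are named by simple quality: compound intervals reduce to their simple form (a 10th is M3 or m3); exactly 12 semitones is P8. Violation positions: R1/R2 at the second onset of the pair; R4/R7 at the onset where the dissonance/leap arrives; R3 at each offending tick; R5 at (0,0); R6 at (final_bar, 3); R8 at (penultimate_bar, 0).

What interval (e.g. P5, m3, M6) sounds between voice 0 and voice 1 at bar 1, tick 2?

m6

voice 0=E3 voice 1=C4 -> m6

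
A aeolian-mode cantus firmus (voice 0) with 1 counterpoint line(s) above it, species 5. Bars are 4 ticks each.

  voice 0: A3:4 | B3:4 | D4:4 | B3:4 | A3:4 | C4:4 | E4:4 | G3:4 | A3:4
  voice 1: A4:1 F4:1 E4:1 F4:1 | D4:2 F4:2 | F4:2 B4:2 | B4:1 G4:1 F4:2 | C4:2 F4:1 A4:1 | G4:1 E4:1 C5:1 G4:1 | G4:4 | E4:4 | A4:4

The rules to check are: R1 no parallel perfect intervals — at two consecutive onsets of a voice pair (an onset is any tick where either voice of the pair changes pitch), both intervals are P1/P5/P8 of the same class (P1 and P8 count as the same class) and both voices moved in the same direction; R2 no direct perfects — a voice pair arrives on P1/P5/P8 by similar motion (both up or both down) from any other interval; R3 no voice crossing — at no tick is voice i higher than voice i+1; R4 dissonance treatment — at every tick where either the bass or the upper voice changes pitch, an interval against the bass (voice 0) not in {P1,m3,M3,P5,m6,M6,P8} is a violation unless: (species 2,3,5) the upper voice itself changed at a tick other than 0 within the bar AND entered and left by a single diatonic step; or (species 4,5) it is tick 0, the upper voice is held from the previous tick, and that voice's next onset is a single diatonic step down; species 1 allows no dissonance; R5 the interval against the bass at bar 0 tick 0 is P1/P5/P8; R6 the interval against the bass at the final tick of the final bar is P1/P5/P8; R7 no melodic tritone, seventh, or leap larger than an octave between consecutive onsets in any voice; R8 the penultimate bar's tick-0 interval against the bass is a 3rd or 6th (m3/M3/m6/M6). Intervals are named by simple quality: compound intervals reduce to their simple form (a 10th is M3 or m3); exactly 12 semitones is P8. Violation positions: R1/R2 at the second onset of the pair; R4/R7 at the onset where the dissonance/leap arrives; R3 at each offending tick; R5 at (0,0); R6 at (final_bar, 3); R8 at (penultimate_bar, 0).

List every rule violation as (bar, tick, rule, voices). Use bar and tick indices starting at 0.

bar 0: v0=A3 v1=A4 downbeat P8
bar 1: v0=B3 v1=D4 downbeat m3
bar 2: v0=D4 v1=F4 downbeat m3
bar 3: v0=B3 v1=B4 downbeat P8
bar 4: v0=A3 v1=C4 downbeat m3
bar 5: v0=C4 v1=G4 downbeat P5
bar 6: v0=E4 v1=G4 downbeat m3
bar 7: v0=G3 v1=E4 downbeat M6
bar 8: v0=A3 v1=A4 downbeat P8
  -> R4 @ bar 1 tick 2 v(0, 1): B3/F4 TT untreated
  -> R7 @ bar 2 tick 2 v(1,): F4->B4 leap 6st
  -> R4 @ bar 3 tick 2 v(0, 1): B3/F4 TT untreated
  -> R2 @ bar 8 tick 0 v(0, 1): G3/E4 M6 -> A3/A4 P8 similar

(1, 2, R4, (0, 1))
(2, 2, R7, (1,))
(3, 2, R4, (0, 1))
(8, 0, R2, (0, 1))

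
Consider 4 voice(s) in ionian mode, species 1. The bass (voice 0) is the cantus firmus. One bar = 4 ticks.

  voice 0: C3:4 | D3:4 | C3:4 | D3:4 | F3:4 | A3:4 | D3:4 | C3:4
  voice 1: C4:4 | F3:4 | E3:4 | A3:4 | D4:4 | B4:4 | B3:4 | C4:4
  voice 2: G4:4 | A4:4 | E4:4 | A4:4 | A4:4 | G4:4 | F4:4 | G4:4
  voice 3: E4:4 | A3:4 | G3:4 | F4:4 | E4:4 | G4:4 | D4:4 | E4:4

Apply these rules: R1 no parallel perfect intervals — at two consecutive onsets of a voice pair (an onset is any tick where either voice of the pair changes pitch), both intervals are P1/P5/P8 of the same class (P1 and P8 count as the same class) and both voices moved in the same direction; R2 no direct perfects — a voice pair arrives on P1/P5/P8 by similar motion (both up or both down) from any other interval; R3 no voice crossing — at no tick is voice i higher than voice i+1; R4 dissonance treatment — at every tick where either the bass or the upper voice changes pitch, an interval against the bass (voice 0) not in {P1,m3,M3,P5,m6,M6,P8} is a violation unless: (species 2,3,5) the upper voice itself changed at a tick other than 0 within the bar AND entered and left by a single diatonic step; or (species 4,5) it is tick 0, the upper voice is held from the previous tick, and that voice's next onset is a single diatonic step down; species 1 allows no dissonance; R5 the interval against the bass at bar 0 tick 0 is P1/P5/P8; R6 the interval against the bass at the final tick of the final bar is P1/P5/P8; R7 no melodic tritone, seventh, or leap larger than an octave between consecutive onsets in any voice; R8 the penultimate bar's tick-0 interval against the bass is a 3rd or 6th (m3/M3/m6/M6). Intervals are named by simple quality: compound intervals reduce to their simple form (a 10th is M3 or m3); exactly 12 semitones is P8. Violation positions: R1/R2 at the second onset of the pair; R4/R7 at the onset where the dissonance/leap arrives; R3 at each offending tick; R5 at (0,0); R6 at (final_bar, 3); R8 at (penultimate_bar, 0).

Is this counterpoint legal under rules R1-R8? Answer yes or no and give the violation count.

No (48 violations)

bar 0: v0=C3 v1=C4 v2=G4 v3=E4 (M3)
bar 1: v0=D3 v1=F3 v2=A4 v3=A3 (P5)
bar 2: v0=C3 v1=E3 v2=E4 v3=G3 (P5)
bar 3: v0=D3 v1=A3 v2=A4 v3=F4 (m3)
bar 4: v0=F3 v1=D4 v2=A4 v3=E4 (M7)
bar 5: v0=A3 v1=B4 v2=G4 v3=G4 (m7)
bar 6: v0=D3 v1=B3 v2=F4 v3=D4 (P8)
bar 7: v0=C3 v1=C4 v2=G4 v3=E4 (M3)
  R3 @ bar0.0: G4 above E4
  R5 @ bar0.0: opens on M3
  R3 @ bar0.1: G4 above E4
  R3 @ bar0.2: G4 above E4
  R3 @ bar0.3: G4 above E4
  R1 @ bar1.0: C3/G4 P5 -> D3/A4 P5 similar
  R3 @ bar1.0: A4 above A3
  R3 @ bar1.1: A4 above A3
  R3 @ bar1.2: A4 above A3
  R3 @ bar1.3: A4 above A3
  R1 @ bar2.0: D3/A3 P5 -> C3/G3 P5 similar
  R2 @ bar2.0: F3/A4 M3 -> E3/E4 P8 similar
  R3 @ bar2.0: E4 above G3
  R3 @ bar2.1: E4 above G3
  R3 @ bar2.2: E4 above G3
  R3 @ bar2.3: E4 above G3
  R1 @ bar3.0: E3/E4 P8 -> A3/A4 P8 similar
  R2 @ bar3.0: C3/E3 M3 -> D3/A3 P5 similar
  R2 @ bar3.0: C3/E4 M3 -> D3/A4 P5 similar
  R3 @ bar3.0: A4 above F4
  R7 @ bar3.0: G3->F4 leap 10st
  R3 @ bar3.1: A4 above F4
  R3 @ bar3.2: A4 above F4
  R3 @ bar3.3: A4 above F4
  R3 @ bar4.0: A4 above E4
  R4 @ bar4.0: F3/E4 M7 untreated
  R3 @ bar4.1: A4 above E4
  R3 @ bar4.2: A4 above E4
  R3 @ bar4.3: A4 above E4
  R3 @ bar5.0: B4 above G4
  R4 @ bar5.0: A3/B4 M2 untreated
  R4 @ bar5.0: A3/G4 m7 untreated
  R4 @ bar5.0: A3/G4 m7 untreated
  R3 @ bar5.1: B4 above G4
  R3 @ bar5.2: B4 above G4
  R3 @ bar5.3: B4 above G4
  R2 @ bar6.0: A3/G4 m7 -> D3/D4 P8 similar
  R3 @ bar6.0: F4 above D4
  R8 @ bar6.0: penult P8 not 3rd/6th
  R3 @ bar6.1: F4 above D4
  R3 @ bar6.2: F4 above D4
  R3 @ bar6.3: F4 above D4
  R2 @ bar7.0: B3/F4 TT -> C4/G4 P5 similar
  R3 @ bar7.0: G4 above E4
  R3 @ bar7.1: G4 above E4
  R3 @ bar7.2: G4 above E4
  R3 @ bar7.3: G4 above E4
  R6 @ bar7.3: closes on M3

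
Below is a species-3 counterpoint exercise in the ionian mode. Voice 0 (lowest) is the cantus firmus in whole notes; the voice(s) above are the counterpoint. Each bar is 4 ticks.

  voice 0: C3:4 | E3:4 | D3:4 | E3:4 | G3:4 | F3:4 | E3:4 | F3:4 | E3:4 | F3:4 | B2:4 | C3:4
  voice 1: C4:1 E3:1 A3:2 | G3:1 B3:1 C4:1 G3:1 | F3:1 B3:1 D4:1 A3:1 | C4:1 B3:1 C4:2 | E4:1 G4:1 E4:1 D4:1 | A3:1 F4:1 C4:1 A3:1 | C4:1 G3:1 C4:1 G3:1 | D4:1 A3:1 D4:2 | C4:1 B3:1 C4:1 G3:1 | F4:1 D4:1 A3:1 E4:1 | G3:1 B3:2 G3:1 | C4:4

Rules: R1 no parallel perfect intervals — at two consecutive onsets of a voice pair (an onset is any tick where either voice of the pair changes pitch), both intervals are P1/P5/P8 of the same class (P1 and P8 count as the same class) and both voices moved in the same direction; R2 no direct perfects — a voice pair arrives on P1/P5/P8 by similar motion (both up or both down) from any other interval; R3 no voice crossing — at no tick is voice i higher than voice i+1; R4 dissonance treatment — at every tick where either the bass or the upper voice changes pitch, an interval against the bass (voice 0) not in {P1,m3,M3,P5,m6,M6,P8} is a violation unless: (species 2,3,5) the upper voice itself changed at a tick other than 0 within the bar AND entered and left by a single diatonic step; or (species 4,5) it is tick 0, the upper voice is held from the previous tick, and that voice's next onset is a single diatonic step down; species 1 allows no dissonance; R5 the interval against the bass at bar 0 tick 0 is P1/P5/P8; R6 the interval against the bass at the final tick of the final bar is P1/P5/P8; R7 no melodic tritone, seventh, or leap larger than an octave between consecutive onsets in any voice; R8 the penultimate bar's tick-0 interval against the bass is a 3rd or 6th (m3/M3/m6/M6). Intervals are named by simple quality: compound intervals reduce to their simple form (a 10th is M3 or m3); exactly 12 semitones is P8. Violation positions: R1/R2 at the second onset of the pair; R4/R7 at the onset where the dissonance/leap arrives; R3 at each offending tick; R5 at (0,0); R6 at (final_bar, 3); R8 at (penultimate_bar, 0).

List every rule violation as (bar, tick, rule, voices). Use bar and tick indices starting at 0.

(2, 1, R7, (1,))
(9, 0, R2, (0, 1))
(9, 0, R7, (1,))
(9, 3, R4, (0, 1))
(10, 0, R7, (0,))
(11, 0, R2, (0, 1))

bar 0: v0=C3 v1=C4 downbeat P8
bar 1: v0=E3 v1=G3 downbeat m3
bar 2: v0=D3 v1=F3 downbeat m3
bar 3: v0=E3 v1=C4 downbeat m6
bar 4: v0=G3 v1=E4 downbeat M6
bar 5: v0=F3 v1=A3 downbeat M3
bar 6: v0=E3 v1=C4 downbeat m6
bar 7: v0=F3 v1=D4 downbeat M6
bar 8: v0=E3 v1=C4 downbeat m6
bar 9: v0=F3 v1=F4 downbeat P8
bar 10: v0=B2 v1=G3 downbeat m6
bar 11: v0=C3 v1=C4 downbeat P8
  -> R7 @ bar 2 tick 1 v(1,): F3->B3 leap 6st
  -> R2 @ bar 9 tick 0 v(0, 1): E3/G3 m3 -> F3/F4 P8 similar
  -> R7 @ bar 9 tick 0 v(1,): G3->F4 leap 10st
  -> R4 @ bar 9 tick 3 v(0, 1): F3/E4 M7 untreated
  -> R7 @ bar 10 tick 0 v(0,): F3->B2 leap 6st
  -> R2 @ bar 11 tick 0 v(0, 1): B2/G3 m6 -> C3/C4 P8 similar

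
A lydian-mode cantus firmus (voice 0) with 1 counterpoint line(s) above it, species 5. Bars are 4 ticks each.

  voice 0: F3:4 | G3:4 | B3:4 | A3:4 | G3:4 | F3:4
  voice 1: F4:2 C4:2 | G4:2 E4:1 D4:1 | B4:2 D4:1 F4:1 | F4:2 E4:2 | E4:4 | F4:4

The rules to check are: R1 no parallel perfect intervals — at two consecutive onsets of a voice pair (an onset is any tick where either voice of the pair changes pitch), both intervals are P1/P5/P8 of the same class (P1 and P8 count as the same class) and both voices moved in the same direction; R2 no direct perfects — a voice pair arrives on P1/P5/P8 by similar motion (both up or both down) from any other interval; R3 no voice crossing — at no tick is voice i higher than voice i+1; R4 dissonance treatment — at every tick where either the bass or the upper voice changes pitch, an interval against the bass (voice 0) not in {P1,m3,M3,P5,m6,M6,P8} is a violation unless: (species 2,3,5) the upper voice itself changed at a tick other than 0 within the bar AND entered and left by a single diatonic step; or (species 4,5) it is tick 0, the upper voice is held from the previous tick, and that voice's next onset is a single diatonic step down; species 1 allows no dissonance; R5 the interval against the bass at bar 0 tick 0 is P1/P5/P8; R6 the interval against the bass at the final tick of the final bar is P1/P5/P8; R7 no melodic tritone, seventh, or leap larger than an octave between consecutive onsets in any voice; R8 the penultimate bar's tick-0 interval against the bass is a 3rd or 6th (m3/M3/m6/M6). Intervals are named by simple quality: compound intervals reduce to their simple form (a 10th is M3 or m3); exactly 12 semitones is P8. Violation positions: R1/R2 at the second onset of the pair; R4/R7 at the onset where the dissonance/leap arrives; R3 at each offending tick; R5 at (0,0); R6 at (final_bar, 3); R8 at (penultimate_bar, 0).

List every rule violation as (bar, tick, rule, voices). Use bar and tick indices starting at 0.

bar 0: v0=F3 v1=F4 downbeat P8
bar 1: v0=G3 v1=G4 downbeat P8
bar 2: v0=B3 v1=B4 downbeat P8
bar 3: v0=A3 v1=F4 downbeat m6
bar 4: v0=G3 v1=E4 downbeat M6
bar 5: v0=F3 v1=F4 downbeat P8
  -> R2 @ bar 1 tick 0 v(0, 1): F3/C4 P5 -> G3/G4 P8 similar
  -> R2 @ bar 2 tick 0 v(0, 1): G3/D4 P5 -> B3/B4 P8 similar
  -> R4 @ bar 2 tick 3 v(0, 1): B3/F4 TT untreated

(1, 0, R2, (0, 1))
(2, 0, R2, (0, 1))
(2, 3, R4, (0, 1))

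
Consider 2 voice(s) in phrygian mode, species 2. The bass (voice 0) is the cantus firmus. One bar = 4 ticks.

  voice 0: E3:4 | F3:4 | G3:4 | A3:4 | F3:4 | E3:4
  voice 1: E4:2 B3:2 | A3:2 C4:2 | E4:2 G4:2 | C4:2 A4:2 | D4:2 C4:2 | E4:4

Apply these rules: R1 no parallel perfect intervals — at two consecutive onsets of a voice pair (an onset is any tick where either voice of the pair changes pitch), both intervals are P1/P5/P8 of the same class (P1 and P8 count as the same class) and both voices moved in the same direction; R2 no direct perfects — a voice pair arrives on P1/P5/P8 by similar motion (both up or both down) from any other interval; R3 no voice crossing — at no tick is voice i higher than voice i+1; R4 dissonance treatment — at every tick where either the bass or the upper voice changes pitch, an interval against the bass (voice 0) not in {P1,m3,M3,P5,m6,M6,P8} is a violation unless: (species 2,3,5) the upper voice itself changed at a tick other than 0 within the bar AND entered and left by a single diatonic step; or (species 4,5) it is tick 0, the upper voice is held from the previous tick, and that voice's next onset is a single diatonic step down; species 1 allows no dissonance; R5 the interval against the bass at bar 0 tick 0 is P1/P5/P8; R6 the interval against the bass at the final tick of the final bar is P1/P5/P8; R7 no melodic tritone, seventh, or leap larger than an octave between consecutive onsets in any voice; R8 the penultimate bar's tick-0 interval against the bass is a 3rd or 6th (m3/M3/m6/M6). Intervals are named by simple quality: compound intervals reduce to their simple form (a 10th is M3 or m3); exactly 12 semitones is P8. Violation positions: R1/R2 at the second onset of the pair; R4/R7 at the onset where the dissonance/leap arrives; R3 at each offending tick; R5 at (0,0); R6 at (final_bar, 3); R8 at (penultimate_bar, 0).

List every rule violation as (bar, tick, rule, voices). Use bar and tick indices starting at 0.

bar 0: v0=E3 v1=E4 downbeat P8
bar 1: v0=F3 v1=A3 downbeat M3
bar 2: v0=G3 v1=E4 downbeat M6
bar 3: v0=A3 v1=C4 downbeat m3
bar 4: v0=F3 v1=D4 downbeat M6
bar 5: v0=E3 v1=E4 downbeat P8

No violations across 6 bars (E3..E3 vs E4..E4).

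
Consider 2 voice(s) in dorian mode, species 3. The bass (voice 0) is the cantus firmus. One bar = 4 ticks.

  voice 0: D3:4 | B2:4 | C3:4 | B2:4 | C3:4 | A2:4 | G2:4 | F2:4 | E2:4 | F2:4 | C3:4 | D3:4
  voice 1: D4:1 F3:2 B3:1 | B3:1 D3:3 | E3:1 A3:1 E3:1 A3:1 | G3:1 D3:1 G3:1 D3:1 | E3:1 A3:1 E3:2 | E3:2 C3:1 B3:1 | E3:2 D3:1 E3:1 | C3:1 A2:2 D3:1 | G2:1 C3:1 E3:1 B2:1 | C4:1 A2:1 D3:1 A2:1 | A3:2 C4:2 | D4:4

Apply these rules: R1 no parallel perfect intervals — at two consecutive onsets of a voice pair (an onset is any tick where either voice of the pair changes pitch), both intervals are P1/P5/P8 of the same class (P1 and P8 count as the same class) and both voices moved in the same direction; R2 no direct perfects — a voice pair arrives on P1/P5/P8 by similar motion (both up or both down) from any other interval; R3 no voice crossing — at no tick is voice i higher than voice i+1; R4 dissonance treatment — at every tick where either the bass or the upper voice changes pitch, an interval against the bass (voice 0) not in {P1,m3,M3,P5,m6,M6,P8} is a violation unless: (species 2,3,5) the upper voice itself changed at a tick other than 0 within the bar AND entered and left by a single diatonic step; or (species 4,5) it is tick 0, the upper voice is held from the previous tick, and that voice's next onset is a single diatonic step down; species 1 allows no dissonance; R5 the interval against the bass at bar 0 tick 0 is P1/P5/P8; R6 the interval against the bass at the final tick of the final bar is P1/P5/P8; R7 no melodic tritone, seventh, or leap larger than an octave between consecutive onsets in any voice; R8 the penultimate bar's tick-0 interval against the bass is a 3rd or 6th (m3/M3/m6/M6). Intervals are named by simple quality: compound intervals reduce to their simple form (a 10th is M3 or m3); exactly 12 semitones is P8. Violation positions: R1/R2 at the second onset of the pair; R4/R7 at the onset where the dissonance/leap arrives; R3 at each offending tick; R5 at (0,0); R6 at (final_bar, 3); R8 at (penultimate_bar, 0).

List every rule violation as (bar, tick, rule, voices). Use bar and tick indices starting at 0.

(0, 3, R7, (1,))
(5, 3, R4, (0, 1))
(5, 3, R7, (1,))
(7, 0, R2, (0, 1))
(9, 0, R1, (0, 1))
(9, 0, R7, (1,))
(9, 1, R7, (1,))
(11, 0, R1, (0, 1))

bar 0: v0=D3 v1=D4 downbeat P8
bar 1: v0=B2 v1=B3 downbeat P8
bar 2: v0=C3 v1=E3 downbeat M3
bar 3: v0=B2 v1=G3 downbeat m6
bar 4: v0=C3 v1=E3 downbeat M3
bar 5: v0=A2 v1=E3 downbeat P5
bar 6: v0=G2 v1=E3 downbeat M6
bar 7: v0=F2 v1=C3 downbeat P5
bar 8: v0=E2 v1=G2 downbeat m3
bar 9: v0=F2 v1=C4 downbeat P5
bar 10: v0=C3 v1=A3 downbeat M6
bar 11: v0=D3 v1=D4 downbeat P8
  -> R7 @ bar 0 tick 3 v(1,): F3->B3 leap 6st
  -> R4 @ bar 5 tick 3 v(0, 1): A2/B3 M2 untreated
  -> R7 @ bar 5 tick 3 v(1,): C3->B3 leap 11st
  -> R2 @ bar 7 tick 0 v(0, 1): G2/E3 M6 -> F2/C3 P5 similar
  -> R1 @ bar 9 tick 0 v(0, 1): E2/B2 P5 -> F2/C4 P5 similar
  -> R7 @ bar 9 tick 0 v(1,): B2->C4 leap 13st
  -> R7 @ bar 9 tick 1 v(1,): C4->A2 leap 15st
  -> R1 @ bar 11 tick 0 v(0, 1): C3/C4 P8 -> D3/D4 P8 similar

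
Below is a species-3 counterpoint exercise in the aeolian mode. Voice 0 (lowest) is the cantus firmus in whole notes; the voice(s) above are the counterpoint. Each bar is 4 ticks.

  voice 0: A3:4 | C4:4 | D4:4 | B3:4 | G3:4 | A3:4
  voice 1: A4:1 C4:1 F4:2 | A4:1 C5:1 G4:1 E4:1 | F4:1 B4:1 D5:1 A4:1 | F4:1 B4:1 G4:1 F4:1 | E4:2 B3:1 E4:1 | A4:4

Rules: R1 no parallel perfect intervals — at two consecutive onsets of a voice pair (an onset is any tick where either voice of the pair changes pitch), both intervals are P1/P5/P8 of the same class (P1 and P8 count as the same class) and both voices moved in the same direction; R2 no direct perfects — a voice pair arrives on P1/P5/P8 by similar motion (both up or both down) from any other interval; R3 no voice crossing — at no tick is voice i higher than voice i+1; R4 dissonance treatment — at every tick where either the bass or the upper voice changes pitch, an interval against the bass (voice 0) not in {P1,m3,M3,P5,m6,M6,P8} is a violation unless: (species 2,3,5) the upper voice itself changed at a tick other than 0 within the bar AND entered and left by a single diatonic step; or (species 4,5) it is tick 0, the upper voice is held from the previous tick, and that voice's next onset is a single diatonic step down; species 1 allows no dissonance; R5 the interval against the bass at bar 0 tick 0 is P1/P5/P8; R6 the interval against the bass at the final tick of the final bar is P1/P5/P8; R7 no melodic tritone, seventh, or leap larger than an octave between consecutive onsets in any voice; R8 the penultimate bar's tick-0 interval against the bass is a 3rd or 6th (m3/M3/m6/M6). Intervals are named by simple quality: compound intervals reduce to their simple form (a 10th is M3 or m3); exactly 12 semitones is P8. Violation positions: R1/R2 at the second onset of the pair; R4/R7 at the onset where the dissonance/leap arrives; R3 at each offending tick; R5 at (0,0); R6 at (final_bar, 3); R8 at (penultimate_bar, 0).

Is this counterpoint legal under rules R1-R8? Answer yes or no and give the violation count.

bar 0: v0=A3 v1=A4 (P8)
bar 1: v0=C4 v1=A4 (M6)
bar 2: v0=D4 v1=F4 (m3)
bar 3: v0=B3 v1=F4 (TT)
bar 4: v0=G3 v1=E4 (M6)
bar 5: v0=A3 v1=A4 (P8)
  R7 @ bar2.1: F4->B4 leap 6st
  R4 @ bar3.0: B3/F4 TT untreated
  R7 @ bar3.1: F4->B4 leap 6st
  R2 @ bar5.0: G3/E4 M6 -> A3/A4 P8 similar

No (4 violations)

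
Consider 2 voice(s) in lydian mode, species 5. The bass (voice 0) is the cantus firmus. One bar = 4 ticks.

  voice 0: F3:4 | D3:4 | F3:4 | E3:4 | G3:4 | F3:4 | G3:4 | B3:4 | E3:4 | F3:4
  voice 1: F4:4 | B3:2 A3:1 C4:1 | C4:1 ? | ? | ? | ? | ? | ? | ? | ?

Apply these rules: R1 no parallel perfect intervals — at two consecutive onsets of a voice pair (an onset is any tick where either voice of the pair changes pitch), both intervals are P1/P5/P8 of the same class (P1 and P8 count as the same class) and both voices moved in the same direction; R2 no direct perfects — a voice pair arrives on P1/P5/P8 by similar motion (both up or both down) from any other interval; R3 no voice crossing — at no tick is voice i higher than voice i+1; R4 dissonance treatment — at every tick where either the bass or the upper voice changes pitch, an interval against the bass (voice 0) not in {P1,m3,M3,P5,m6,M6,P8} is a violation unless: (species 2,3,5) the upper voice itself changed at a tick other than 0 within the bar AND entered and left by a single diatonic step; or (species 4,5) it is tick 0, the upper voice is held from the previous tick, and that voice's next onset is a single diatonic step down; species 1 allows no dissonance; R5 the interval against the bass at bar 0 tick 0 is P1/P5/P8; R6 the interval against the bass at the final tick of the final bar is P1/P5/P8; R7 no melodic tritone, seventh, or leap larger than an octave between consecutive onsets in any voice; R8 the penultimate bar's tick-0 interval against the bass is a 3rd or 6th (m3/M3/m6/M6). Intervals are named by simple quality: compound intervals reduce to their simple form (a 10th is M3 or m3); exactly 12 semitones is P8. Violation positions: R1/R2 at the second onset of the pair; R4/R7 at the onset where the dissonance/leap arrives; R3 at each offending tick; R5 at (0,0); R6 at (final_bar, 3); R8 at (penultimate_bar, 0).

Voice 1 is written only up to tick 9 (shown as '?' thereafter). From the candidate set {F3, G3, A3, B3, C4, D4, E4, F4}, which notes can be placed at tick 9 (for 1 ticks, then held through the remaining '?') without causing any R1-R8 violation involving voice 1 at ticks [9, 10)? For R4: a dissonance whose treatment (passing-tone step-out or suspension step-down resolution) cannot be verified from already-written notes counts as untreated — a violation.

{A3, C4, D4, F3, F4}

F3: legal
G3: violates R4
A3: legal
B3: violates R4
C4: legal
D4: legal
E4: violates R4
F4: legal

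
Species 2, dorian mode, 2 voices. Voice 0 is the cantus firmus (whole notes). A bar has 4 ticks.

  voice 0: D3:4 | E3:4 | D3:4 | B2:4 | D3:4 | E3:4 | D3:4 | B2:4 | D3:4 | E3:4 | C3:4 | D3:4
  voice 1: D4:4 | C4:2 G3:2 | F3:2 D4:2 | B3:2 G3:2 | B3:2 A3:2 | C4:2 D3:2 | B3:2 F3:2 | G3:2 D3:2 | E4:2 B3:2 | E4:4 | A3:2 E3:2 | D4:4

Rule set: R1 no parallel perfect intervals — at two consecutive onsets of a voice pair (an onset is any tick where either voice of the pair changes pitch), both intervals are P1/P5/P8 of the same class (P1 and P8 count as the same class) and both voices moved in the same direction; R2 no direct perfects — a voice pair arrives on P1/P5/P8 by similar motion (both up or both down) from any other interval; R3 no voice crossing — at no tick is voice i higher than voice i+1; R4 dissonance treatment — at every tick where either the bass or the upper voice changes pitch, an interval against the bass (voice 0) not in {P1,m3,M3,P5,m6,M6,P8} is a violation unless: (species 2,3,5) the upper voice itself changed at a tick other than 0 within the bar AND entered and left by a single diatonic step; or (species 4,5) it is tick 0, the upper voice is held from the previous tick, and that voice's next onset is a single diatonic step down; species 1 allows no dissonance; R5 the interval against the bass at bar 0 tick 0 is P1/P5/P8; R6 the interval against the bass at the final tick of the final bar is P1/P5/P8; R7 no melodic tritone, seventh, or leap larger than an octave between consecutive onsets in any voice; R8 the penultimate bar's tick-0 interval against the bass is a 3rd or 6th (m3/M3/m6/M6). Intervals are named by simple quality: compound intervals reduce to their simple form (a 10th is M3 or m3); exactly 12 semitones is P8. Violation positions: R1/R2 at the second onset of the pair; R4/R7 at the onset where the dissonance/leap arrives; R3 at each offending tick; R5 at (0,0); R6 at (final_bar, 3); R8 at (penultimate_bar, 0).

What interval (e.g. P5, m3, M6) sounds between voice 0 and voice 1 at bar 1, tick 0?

voice 0=E3 voice 1=C4 -> m6

m6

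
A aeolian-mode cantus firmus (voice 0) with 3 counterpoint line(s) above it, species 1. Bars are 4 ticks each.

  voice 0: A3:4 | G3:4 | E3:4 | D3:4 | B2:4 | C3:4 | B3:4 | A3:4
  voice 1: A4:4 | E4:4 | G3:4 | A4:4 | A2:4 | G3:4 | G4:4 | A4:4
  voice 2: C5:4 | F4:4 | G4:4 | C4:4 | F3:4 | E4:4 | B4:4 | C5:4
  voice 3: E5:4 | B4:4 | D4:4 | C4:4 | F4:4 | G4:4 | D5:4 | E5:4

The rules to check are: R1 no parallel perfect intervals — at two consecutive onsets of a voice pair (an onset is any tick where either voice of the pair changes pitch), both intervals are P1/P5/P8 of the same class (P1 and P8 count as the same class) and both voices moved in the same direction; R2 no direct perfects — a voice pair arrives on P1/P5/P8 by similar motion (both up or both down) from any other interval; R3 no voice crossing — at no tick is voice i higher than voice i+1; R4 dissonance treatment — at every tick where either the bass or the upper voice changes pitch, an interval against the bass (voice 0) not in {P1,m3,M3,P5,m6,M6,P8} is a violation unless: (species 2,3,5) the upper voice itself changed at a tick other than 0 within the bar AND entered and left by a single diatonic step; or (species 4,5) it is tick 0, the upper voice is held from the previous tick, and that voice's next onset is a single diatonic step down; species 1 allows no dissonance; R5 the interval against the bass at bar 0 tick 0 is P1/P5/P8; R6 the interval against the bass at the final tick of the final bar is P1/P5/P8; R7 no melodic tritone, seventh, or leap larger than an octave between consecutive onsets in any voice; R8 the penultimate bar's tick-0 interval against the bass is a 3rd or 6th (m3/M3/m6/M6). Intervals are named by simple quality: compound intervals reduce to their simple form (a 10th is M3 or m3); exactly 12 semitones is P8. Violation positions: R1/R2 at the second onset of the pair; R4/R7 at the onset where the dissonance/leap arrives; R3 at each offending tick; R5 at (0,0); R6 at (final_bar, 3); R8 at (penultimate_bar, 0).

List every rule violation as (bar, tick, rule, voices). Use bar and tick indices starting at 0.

(0, 0, R5, (0, 2))
(1, 0, R1, (1, 3))
(1, 0, R4, (0, 2))
(2, 0, R1, (1, 3))
(2, 0, R3, (2, 3))
(2, 0, R4, (0, 3))
(2, 1, R3, (2, 3))
(2, 2, R3, (2, 3))
(2, 3, R3, (2, 3))
(3, 0, R2, (2, 3))
(3, 0, R3, (1, 2))
(3, 0, R4, (0, 2))
(3, 0, R4, (0, 3))
(3, 0, R7, (1,))
(3, 1, R3, (1, 2))
(3, 2, R3, (1, 2))
(3, 3, R3, (1, 2))
(4, 0, R3, (0, 1))
(4, 0, R4, (0, 1))
(4, 0, R4, (0, 2))
(4, 0, R4, (0, 3))
(4, 0, R7, (1,))
(4, 1, R3, (0, 1))
(4, 2, R3, (0, 1))
(4, 3, R3, (0, 1))
(5, 0, R2, (0, 1))
(5, 0, R2, (0, 3))
(5, 0, R2, (1, 3))
(5, 0, R7, (1,))
(5, 0, R7, (2,))
(6, 0, R2, (0, 2))
(6, 0, R2, (1, 3))
(6, 0, R7, (0,))
(6, 0, R8, (0, 2))
(7, 0, R1, (1, 3))
(7, 3, R6, (0, 2))

bar 0: v0=A3 v1=A4 v2=C5 v3=E5 downbeat P5
bar 1: v0=G3 v1=E4 v2=F4 v3=B4 downbeat M3
bar 2: v0=E3 v1=G3 v2=G4 v3=D4 downbeat m7
bar 3: v0=D3 v1=A4 v2=C4 v3=C4 downbeat m7
bar 4: v0=B2 v1=A2 v2=F3 v3=F4 downbeat TT
bar 5: v0=C3 v1=G3 v2=E4 v3=G4 downbeat P5
bar 6: v0=B3 v1=G4 v2=B4 v3=D5 downbeat m3
bar 7: v0=A3 v1=A4 v2=C5 v3=E5 downbeat P5
  -> R5 @ bar 0 tick 0 v(0, 2): opens on m3
  -> R1 @ bar 1 tick 0 v(1, 3): A4/E5 P5 -> E4/B4 P5 similar
  -> R4 @ bar 1 tick 0 v(0, 2): G3/F4 m7 untreated
  -> R1 @ bar 2 tick 0 v(1, 3): E4/B4 P5 -> G3/D4 P5 similar
  -> R3 @ bar 2 tick 0 v(2, 3): G4 above D4
  -> R4 @ bar 2 tick 0 v(0, 3): E3/D4 m7 untreated
  -> R3 @ bar 2 tick 1 v(2, 3): G4 above D4
  -> R3 @ bar 2 tick 2 v(2, 3): G4 above D4
  -> R3 @ bar 2 tick 3 v(2, 3): G4 above D4
  -> R2 @ bar 3 tick 0 v(2, 3): G4/D4 P4 -> C4/C4 P1 similar
  -> R3 @ bar 3 tick 0 v(1, 2): A4 above C4
  -> R4 @ bar 3 tick 0 v(0, 2): D3/C4 m7 untreated
  -> R4 @ bar 3 tick 0 v(0, 3): D3/C4 m7 untreated
  -> R7 @ bar 3 tick 0 v(1,): G3->A4 leap 14st
  -> R3 @ bar 3 tick 1 v(1, 2): A4 above C4
  -> R3 @ bar 3 tick 2 v(1, 2): A4 above C4
  -> R3 @ bar 3 tick 3 v(1, 2): A4 above C4
  -> R3 @ bar 4 tick 0 v(0, 1): B2 above A2
  -> R4 @ bar 4 tick 0 v(0, 1): B2/A2 M2 untreated
  -> R4 @ bar 4 tick 0 v(0, 2): B2/F3 TT untreated
  -> R4 @ bar 4 tick 0 v(0, 3): B2/F4 TT untreated
  -> R7 @ bar 4 tick 0 v(1,): A4->A2 leap 24st
  -> R3 @ bar 4 tick 1 v(0, 1): B2 above A2
  -> R3 @ bar 4 tick 2 v(0, 1): B2 above A2
  -> R3 @ bar 4 tick 3 v(0, 1): B2 above A2
  -> R2 @ bar 5 tick 0 v(0, 1): B2/A2 M2 -> C3/G3 P5 similar
  -> R2 @ bar 5 tick 0 v(0, 3): B2/F4 TT -> C3/G4 P5 similar
  -> R2 @ bar 5 tick 0 v(1, 3): A2/F4 m6 -> G3/G4 P8 similar
  -> R7 @ bar 5 tick 0 v(1,): A2->G3 leap 10st
  -> R7 @ bar 5 tick 0 v(2,): F3->E4 leap 11st
  -> R2 @ bar 6 tick 0 v(0, 2): C3/E4 M3 -> B3/B4 P8 similar
  -> R2 @ bar 6 tick 0 v(1, 3): G3/G4 P8 -> G4/D5 P5 similar
  -> R7 @ bar 6 tick 0 v(0,): C3->B3 leap 11st
  -> R8 @ bar 6 tick 0 v(0, 2): penult P8 not 3rd/6th
  -> R1 @ bar 7 tick 0 v(1, 3): G4/D5 P5 -> A4/E5 P5 similar
  -> R6 @ bar 7 tick 3 v(0, 2): closes on m3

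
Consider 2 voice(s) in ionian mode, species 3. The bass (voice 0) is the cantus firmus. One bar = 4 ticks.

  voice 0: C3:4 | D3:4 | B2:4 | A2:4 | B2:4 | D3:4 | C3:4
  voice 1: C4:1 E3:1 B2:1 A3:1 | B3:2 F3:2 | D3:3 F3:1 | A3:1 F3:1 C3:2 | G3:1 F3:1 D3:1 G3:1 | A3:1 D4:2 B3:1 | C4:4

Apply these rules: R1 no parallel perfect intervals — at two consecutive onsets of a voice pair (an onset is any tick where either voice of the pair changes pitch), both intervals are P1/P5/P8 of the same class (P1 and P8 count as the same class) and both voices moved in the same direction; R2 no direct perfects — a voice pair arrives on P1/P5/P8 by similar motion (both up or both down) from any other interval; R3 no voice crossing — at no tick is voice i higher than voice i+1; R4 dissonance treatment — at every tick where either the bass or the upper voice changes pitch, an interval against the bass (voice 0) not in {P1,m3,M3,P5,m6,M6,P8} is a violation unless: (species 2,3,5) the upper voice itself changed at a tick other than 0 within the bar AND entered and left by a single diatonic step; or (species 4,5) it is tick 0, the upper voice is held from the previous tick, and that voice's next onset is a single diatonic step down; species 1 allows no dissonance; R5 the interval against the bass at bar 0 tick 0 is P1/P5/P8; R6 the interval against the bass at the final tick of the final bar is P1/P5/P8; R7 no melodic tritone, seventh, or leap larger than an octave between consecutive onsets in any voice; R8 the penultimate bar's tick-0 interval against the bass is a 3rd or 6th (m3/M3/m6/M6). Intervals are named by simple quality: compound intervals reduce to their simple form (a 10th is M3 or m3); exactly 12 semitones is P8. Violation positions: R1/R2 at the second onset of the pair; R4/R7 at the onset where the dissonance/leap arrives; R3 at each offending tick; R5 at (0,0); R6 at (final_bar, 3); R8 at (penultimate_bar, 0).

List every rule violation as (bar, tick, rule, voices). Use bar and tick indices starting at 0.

(0, 2, R3, (0, 1))
(0, 2, R4, (0, 1))
(0, 3, R7, (1,))
(1, 2, R7, (1,))
(2, 3, R4, (0, 1))
(4, 1, R4, (0, 1))
(5, 0, R2, (0, 1))
(5, 0, R8, (0, 1))

bar 0: v0=C3 v1=C4 downbeat P8
bar 1: v0=D3 v1=B3 downbeat M6
bar 2: v0=B2 v1=D3 downbeat m3
bar 3: v0=A2 v1=A3 downbeat P8
bar 4: v0=B2 v1=G3 downbeat m6
bar 5: v0=D3 v1=A3 downbeat P5
bar 6: v0=C3 v1=C4 downbeat P8
  -> R3 @ bar 0 tick 2 v(0, 1): C3 above B2
  -> R4 @ bar 0 tick 2 v(0, 1): C3/B2 m2 untreated
  -> R7 @ bar 0 tick 3 v(1,): B2->A3 leap 10st
  -> R7 @ bar 1 tick 2 v(1,): B3->F3 leap 6st
  -> R4 @ bar 2 tick 3 v(0, 1): B2/F3 TT untreated
  -> R4 @ bar 4 tick 1 v(0, 1): B2/F3 TT untreated
  -> R2 @ bar 5 tick 0 v(0, 1): B2/G3 m6 -> D3/A3 P5 similar
  -> R8 @ bar 5 tick 0 v(0, 1): penult P5 not 3rd/6th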